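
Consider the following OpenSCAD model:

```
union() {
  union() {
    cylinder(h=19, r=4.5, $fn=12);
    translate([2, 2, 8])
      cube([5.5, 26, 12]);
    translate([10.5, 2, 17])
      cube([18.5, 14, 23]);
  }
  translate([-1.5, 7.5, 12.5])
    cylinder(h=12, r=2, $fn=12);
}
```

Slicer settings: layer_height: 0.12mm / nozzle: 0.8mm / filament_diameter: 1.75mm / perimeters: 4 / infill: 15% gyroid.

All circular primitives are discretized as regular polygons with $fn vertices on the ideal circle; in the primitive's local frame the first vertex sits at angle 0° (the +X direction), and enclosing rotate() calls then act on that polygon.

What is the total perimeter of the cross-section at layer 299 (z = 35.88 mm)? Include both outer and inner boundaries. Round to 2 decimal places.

At z = 35.88 mm: the cylinder is not intersected at this z (z outside [0, 19]); the cube at (2, 2) is not intersected at this z (z outside [8, 20]); the 18.5×14 cube at (10.5, 2) contributes its full rectangle (perimeter 65.00 mm); Combining (union): only the 18.5×14 cube at (10.5, 2) is present, so the union is just that shape — boundary = 65.00 mm; the cylinder at (-1.5, 7.5) does not reach this height (z outside [12.5, 24.5]); Merging all regions: only the result so far is present, so the union is just that shape — boundary = 65.00 mm. Overall, the cross-section is a single solid region. Total boundary length (outer) = 65.00 mm.

65.00 mm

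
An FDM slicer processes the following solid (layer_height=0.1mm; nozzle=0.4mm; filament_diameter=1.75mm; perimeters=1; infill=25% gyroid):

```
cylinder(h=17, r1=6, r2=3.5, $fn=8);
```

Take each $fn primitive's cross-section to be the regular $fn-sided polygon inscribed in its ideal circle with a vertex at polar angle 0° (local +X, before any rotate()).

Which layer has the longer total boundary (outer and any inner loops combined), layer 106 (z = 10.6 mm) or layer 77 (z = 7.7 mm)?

Layer 106 (z = 10.6): the cone: at t=0.624 of its height the radius interpolates to r₁+(r₂−r₁)t = 4.441, giving a regular 8-gon of that circumradius (perimeter = 2·8·4.441·sin(180°/8) = 27.19 mm). So its perimeter = 27.19 mm. Layer 77 (z = 7.7): the cone (r1=6→r2=3.5) has section circumradius 4.868 here — a regular 8-gon (perimeter = 2·8·4.868·sin(180°/8) = 29.80 mm). So its perimeter = 29.80 mm. Layer 77 is larger (29.80 vs 27.19 mm).

layer 77 (z = 7.7 mm)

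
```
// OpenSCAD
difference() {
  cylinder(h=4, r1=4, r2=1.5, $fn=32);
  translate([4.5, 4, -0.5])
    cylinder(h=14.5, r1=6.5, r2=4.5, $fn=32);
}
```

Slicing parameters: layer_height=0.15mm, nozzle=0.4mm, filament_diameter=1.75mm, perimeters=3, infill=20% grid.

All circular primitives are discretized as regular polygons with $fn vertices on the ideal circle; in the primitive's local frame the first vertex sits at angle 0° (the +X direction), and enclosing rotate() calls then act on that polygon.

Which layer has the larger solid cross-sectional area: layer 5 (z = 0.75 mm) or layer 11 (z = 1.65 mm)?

layer 5 (z = 0.75 mm)

Layer 5 (z = 0.75): the cone (r1=4→r2=1.5) has section circumradius 3.531 here — a regular 32-gon (area = (32/2)·3.531²·sin(360°/32) = 38.92 mm²); the cone at (4.5, 4) contributes a regular 32-gon of circumradius 6.328 (interpolated between r1=6.5 and r2=4.5 at t=0.086) (area = (32/2)·6.328²·sin(360°/32) = 124.98 mm²); Subtracting the remaining from the first: starting from the cone (38.92 mm²), the cone at (4.5, 4) partially overlaps it — only the 19.09 mm² overlap (of its 124.98 mm²) is removed, clipping the outline — area = 19.83 mm². So its area = 19.83 mm². Layer 11 (z = 1.65): the cone contributes a regular 32-gon of circumradius 2.969 (interpolated between r1=4 and r2=1.5 at t=0.412) (area = (32/2)·2.969²·sin(360°/32) = 27.51 mm²); the cone at (4.5, 4) (r1=6.5→r2=4.5) has section circumradius 6.203 here — a regular 32-gon (area = (32/2)·6.203²·sin(360°/32) = 120.12 mm²); Taking the first minus the rest: starting from the cone (27.51 mm²), the cone at (4.5, 4) partially overlaps it — only the 13.29 mm² overlap (of its 120.12 mm²) is removed, clipping the outline — area = 14.22 mm². So its area = 14.22 mm². Layer 5 is larger (19.83 vs 14.22 mm²).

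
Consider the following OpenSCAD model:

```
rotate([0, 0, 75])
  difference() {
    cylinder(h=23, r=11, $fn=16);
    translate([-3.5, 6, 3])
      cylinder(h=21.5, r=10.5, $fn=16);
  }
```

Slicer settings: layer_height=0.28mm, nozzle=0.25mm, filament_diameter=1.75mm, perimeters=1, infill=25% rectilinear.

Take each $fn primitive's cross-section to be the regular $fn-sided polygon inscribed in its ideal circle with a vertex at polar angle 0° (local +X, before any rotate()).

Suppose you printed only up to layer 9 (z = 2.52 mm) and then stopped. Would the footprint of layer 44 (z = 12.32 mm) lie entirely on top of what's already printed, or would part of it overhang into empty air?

entirely on top

Compare the two slices. At z = 2.52: the cylinder: section is a regular 16-gon, circumradius r=11 (area = (16/2)·11.000²·sin(360°/16) = 370.44 mm²); the cylinder at (-3.5, 6) is not intersected at this z (z outside [3, 24.5]); Subtracting the remaining from the first: none of the subtracted shapes is present at this height, so the r=11 cylinder is unchanged — area = 370.44 mm²; (rotated 75° about Z; rotation is an isometry so areas/perimeters/island counts are preserved). At z = 12.32: the r=11 cylinder gives a regular 16-gon of circumradius 11 (constant along its height) (area = (16/2)·11.000²·sin(360°/16) = 370.44 mm²); the r=10.5 cylinder at (-3.5, 6) contributes a regular 16-gon of circumradius 10.5 (area = (16/2)·10.500²·sin(360°/16) = 337.53 mm²); After the difference (first − rest): starting from the r=11 cylinder (370.44 mm²), the r=10.5 cylinder at (-3.5, 6) partially overlaps it — only the 208.78 mm² overlap (of its 337.53 mm²) is removed, clipping the outline — area = 161.66 mm²; (whole slice rotated 75° about Z — lengths, areas and connectivity unchanged). Checking containment: the cross-section at z = 12.32 is a subset of the cross-section at z = 2.52.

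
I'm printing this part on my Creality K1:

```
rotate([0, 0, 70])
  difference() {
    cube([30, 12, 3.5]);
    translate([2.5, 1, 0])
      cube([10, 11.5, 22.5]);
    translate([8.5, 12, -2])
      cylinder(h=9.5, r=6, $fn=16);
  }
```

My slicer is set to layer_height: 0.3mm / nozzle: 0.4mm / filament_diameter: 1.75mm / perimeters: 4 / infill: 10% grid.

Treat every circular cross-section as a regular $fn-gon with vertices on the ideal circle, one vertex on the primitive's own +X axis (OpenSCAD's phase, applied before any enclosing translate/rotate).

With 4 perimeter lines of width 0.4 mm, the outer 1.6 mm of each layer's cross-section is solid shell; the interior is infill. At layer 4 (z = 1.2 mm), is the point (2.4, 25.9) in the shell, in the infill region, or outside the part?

At z = 1.2 mm: the 30×12 cube contributes its full rectangle; the cube at (2.5, 1) (footprint 10×11.5) is included at this height; the cylinder at (8.5, 12): section is a regular 16-gon, circumradius r=6; After the difference (first − rest): starting from the 30×12 cube, the 10×11.5 cube at (2.5, 1) partially overlaps it — only the 110.00 mm² overlap (of its 115.00 mm²) is removed, clipping the outline; the r=6 cylinder at (8.5, 12) partially overlaps it — only the 5.83 mm² overlap (of its 110.21 mm²) is removed, clipping the outline — 1 connected region; (whole slice rotated 70° about Z — lengths, areas and connectivity unchanged). Overall, the cross-section is a single solid region. Undo the 70° rotation: the query point maps to (25.159, 6.603) in the un-rotated model frame. The nearest boundary edge runs (30.00, 12.00)→(30.00, 0.00); distance from the point to it = 4.84 mm. The point is inside the cross-section and 4.84 mm from the nearest boundary — more than the 1.6 mm shell width (4 × 0.4), so it's in the infill interior.

infill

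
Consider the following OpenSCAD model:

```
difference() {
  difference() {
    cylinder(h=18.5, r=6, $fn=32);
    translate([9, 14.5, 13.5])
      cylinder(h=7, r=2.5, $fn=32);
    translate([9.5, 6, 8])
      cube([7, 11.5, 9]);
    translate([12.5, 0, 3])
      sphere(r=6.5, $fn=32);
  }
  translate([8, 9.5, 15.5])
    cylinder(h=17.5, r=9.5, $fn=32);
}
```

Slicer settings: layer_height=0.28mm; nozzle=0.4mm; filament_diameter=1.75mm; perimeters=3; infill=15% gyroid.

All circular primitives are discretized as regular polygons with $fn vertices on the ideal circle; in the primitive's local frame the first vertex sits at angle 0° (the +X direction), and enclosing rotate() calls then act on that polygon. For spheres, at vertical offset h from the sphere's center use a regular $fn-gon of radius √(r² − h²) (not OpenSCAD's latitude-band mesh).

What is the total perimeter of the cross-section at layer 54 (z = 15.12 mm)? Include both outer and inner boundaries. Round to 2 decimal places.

37.64 mm

At z = 15.12 mm: the r=6 cylinder gives a regular 32-gon of circumradius 6 (constant along its height) (perimeter = 2·32·6.000·sin(180°/32) = 37.64 mm); the cylinder at (9, 14.5): section is a regular 32-gon, circumradius r=2.5 (perimeter = 2·32·2.500·sin(180°/32) = 15.68 mm); the cube at (9.5, 6) is present — its section is the full 7×11.5 rectangle (perimeter 37.00 mm); the sphere at (12.5, 0) is absent (|z−center|=12.120 > r=6.5); After the difference (first − rest): starting from the r=6 cylinder, the r=2.5 cylinder at (9, 14.5) misses the remaining region (no effect); the 7×11.5 cube at (9.5, 6) misses the remaining region (no effect) — boundary = 37.64 mm; the cylinder at (8, 9.5) is absent (z outside [15.5, 33]); After the difference (first − rest): none of the subtracted shapes is present at this height, so the result so far is unchanged — boundary = 37.64 mm. Overall, the cross-section is a single solid region. Total boundary length (outer) = 37.64 mm.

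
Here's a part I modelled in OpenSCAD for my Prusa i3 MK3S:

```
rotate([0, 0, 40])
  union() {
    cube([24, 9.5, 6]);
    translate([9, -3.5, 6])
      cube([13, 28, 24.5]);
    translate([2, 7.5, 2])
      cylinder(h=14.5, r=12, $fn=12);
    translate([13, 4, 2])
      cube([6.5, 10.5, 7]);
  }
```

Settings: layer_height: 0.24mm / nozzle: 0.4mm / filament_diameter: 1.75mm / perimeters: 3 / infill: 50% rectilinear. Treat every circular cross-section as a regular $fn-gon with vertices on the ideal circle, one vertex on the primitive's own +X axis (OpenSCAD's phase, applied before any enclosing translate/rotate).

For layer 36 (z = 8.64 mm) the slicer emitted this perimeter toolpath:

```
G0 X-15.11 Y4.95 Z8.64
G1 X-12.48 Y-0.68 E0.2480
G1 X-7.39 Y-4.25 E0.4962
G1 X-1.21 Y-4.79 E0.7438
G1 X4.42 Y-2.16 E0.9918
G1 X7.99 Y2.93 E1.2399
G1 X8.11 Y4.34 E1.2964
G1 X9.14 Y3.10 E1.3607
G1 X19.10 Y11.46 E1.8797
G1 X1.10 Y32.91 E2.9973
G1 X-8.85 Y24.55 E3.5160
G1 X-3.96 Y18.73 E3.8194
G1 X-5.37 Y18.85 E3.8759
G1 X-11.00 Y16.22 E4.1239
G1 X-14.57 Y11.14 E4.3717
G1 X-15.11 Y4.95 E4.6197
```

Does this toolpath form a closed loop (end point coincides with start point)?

Start point (G0): (-15.11, 4.95). End point (last G1): the path returns to the start — closed.

yes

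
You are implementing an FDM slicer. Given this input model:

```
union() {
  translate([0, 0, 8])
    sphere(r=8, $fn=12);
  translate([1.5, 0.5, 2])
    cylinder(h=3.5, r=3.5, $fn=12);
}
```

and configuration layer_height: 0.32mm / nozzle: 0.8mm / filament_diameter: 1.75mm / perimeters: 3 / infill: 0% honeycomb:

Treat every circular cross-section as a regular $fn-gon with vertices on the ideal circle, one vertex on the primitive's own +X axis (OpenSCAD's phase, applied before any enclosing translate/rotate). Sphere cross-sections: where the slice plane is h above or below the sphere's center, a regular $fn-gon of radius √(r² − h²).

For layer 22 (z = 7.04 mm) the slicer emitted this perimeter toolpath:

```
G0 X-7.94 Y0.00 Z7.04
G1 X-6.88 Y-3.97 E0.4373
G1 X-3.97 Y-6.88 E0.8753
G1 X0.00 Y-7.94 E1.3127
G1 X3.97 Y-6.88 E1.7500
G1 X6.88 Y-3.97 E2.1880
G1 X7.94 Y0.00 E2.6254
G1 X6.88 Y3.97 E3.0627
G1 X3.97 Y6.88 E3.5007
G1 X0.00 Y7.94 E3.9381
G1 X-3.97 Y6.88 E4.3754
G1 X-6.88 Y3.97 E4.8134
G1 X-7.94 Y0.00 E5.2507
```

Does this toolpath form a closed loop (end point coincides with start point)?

yes

Start point (G0): (-7.94, 0.00). End point (last G1): the path returns to the start — closed.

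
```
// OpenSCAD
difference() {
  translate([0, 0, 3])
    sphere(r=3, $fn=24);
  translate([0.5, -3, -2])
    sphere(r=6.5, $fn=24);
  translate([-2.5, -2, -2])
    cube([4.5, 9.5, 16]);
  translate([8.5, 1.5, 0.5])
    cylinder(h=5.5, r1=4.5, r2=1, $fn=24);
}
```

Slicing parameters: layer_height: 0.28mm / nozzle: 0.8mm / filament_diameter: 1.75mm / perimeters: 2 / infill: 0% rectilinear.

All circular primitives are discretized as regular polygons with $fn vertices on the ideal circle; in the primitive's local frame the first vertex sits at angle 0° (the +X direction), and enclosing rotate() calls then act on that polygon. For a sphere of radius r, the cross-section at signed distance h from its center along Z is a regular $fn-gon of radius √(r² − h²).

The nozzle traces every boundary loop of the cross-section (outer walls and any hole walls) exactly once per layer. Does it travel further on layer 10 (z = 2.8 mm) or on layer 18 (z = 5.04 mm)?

layer 10 (z = 2.8 mm)

Layer 10 (z = 2.8): the r=3 sphere slices to a regular 24-gon of circumradius 2.993 (√(r²−h²) with h=0.2 from center) (perimeter = 2·24·2.993·sin(180°/24) = 18.75 mm); the r=6.5 sphere at (0.5, -3) contributes a regular 24-gon of circumradius √(6.5²−4.8²) = 4.383 (perimeter = 2·24·4.383·sin(180°/24) = 27.46 mm); the cube at (-2.5, -2) (footprint 4.5×9.5) is included at this height (perimeter 28.00 mm); the cone at (8.5, 1.5) contributes a regular 24-gon of circumradius 3.036 (interpolated between r1=4.5 and r2=1 at t=0.418) (perimeter = 2·24·3.036·sin(180°/24) = 19.02 mm); After the difference (first − rest): starting from the r=3 sphere, the r=6.5 sphere at (0.5, -3) partially overlaps it — only the 19.56 mm² overlap (of its 59.66 mm²) is removed, clipping the outline; the 4.5×9.5 cube at (-2.5, -2) partially overlaps it — only the 7.04 mm² overlap (of its 42.75 mm²) is removed, clipping the outline; the cone at (8.5, 1.5) misses the remaining region (no effect) — boundary = 8.22 mm. So its perimeter = 8.22 mm. Layer 18 (z = 5.04): the r=3 sphere contributes a regular 24-gon of circumradius √(3²−2.04²) = 2.200 (perimeter = 2·24·2.200·sin(180°/24) = 13.78 mm); the sphere at (0.5, -3) does not reach this height (|z−center|=7.040 > r=6.5); the cube at (-2.5, -2) is present — its section is the full 4.5×9.5 rectangle (perimeter 28.00 mm); the cone at (8.5, 1.5) contributes a regular 24-gon of circumradius 1.611 (interpolated between r1=4.5 and r2=1 at t=0.825) (perimeter = 2·24·1.611·sin(180°/24) = 10.09 mm); Taking the first minus the rest: starting from the r=3 sphere, the 4.5×9.5 cube at (-2.5, -2) partially overlaps it — only the 14.58 mm² overlap (of its 42.75 mm²) is removed, clipping the outline; the cone at (8.5, 1.5) misses the remaining region (no effect) — boundary = 7.08 mm. So its perimeter = 7.08 mm. Layer 10 is larger (8.22 vs 7.08 mm).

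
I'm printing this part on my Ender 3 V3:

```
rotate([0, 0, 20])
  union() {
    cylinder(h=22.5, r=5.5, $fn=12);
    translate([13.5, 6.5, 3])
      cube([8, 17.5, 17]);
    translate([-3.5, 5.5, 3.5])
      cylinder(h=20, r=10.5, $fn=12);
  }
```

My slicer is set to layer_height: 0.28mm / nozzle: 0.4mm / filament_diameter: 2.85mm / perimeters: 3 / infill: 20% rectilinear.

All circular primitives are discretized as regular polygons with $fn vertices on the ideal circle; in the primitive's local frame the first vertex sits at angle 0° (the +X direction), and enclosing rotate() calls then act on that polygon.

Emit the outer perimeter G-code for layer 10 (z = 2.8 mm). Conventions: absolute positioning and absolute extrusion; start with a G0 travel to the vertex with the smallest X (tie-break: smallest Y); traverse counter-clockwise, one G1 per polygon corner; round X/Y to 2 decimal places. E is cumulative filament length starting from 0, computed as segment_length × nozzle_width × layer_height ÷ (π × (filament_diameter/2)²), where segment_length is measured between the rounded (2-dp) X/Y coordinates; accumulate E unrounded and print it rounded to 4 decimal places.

G0 X-5.42 Y0.96 Z2.80
G1 X-5.17 Y-1.88 E0.0501
G1 X-3.54 Y-4.21 E0.1000
G1 X-0.96 Y-5.42 E0.1500
G1 X1.88 Y-5.17 E0.2001
G1 X4.21 Y-3.54 E0.2500
G1 X5.42 Y-0.96 E0.3000
G1 X5.17 Y1.88 E0.3501
G1 X3.54 Y4.21 E0.4000
G1 X0.96 Y5.42 E0.4500
G1 X-1.88 Y5.17 E0.5001
G1 X-4.21 Y3.54 E0.5500
G1 X-5.42 Y0.96 E0.6000

At z = 2.8 mm: the cylinder: section is a regular 12-gon, circumradius r=5.5; the cube at (13.5, 6.5) does not reach this height (z outside [3, 20]); the cylinder at (-3.5, 5.5) does not reach this height (z outside [3.5, 23.5]); Taking the union: only the r=5.5 cylinder is present, so the union is just that shape — 1 connected region; (whole slice rotated 20° about Z — lengths, areas and connectivity unchanged). The outline is a single polygon with 12 vertices. Extrusion per mm of travel: 0.4 × 0.28 / (π × 1.425²) = 0.017557. Accumulating E over each segment gives final E = 0.6000.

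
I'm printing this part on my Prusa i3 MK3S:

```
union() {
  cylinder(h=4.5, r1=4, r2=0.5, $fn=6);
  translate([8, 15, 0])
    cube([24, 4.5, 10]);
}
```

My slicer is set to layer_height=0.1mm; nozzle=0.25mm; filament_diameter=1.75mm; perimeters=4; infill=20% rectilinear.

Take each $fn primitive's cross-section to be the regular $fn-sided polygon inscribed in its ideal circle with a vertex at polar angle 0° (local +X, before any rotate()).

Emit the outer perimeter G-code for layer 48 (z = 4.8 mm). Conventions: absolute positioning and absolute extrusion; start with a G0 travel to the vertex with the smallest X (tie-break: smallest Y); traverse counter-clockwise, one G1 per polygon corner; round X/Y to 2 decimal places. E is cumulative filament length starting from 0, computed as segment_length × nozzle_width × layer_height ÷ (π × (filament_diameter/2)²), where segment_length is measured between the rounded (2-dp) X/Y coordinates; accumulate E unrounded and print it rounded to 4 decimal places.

G0 X8.00 Y15.00 Z4.80
G1 X32.00 Y15.00 E0.2495
G1 X32.00 Y19.50 E0.2962
G1 X8.00 Y19.50 E0.5457
G1 X8.00 Y15.00 E0.5924

At z = 4.8 mm: the cone is absent (z outside [0, 4.5]); the cube at (8, 15) is present — its section is the full 24×4.5 rectangle; Combining (union): only the 24×4.5 cube at (8, 15) is present, so the union is just that shape — 1 connected region. The outline is a single polygon with 4 vertices. Extrusion per mm of travel: 0.25 × 0.1 / (π × 0.875²) = 0.010394. Accumulating E over each segment gives final E = 0.5924.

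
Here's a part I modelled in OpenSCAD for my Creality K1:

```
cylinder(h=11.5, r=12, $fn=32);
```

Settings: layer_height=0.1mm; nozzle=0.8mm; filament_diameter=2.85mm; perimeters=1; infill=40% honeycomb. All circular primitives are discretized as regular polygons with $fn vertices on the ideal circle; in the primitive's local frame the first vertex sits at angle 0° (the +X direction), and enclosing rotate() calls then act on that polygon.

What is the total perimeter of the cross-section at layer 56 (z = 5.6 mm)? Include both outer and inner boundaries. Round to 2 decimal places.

At z = 5.6 mm: the cylinder: section is a regular 32-gon, circumradius r=12 (perimeter = 2·32·12.000·sin(180°/32) = 75.28 mm). Overall, the cross-section is a single solid region. Total boundary length (outer) = 75.28 mm.

75.28 mm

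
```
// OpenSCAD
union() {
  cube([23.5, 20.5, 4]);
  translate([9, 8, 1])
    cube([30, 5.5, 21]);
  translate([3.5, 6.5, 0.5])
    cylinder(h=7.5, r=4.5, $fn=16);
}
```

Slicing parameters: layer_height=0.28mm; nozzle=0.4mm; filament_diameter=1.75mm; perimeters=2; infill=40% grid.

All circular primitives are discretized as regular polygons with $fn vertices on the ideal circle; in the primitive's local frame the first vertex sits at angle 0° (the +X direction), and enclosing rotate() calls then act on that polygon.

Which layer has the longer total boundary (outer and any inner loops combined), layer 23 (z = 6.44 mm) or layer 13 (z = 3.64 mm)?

Layer 23 (z = 6.44): the cube is absent (z outside [0, 4]); the cube at (9, 8) (footprint 30×5.5) is included at this height (perimeter 71.00 mm); the cylinder at (3.5, 6.5): section is a regular 16-gon, circumradius r=4.5 (perimeter = 2·16·4.500·sin(180°/16) = 28.09 mm); Merging all regions: the 2 present regions are separate (no shared area or edge), so areas and boundary lengths simply add and each stays a separate island — boundary = 99.09 mm. So its perimeter = 99.09 mm. Layer 13 (z = 3.64): the cube (footprint 23.5×20.5) is included at this height (perimeter 88.00 mm); the cube at (9, 8) is present — its section is the full 30×5.5 rectangle (perimeter 71.00 mm); the cylinder at (3.5, 6.5): section is a regular 16-gon, circumradius r=4.5 (perimeter = 2·16·4.500·sin(180°/16) = 28.09 mm); Taking the union: the regions partially overlap (shared area 138.24 mm²), so the edge portions inside another operand are dropped and the merged outline is re-measured after clipping — boundary = 119.47 mm. So its perimeter = 119.47 mm. Layer 13 is larger (119.47 vs 99.09 mm).

layer 13 (z = 3.64 mm)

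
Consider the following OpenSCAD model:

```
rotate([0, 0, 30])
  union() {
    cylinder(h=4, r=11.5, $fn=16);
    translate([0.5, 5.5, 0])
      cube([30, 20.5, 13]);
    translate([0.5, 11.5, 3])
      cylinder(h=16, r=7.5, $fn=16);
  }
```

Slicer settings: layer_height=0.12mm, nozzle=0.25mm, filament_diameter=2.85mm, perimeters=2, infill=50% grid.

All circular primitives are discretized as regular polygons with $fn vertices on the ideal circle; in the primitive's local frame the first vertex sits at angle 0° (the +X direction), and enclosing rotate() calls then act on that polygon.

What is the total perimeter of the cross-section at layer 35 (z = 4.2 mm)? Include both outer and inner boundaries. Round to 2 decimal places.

At z = 4.2 mm: the cylinder is absent (z outside [0, 4]); the cube at (0.5, 5.5) is present — its section is the full 30×20.5 rectangle (perimeter 101.00 mm); the r=7.5 cylinder at (0.5, 11.5) contributes a regular 16-gon of circumradius 7.5 (perimeter = 2·16·7.500·sin(180°/16) = 46.82 mm); Taking the union: the regions partially overlap (shared area 81.97 mm²), so the edge portions inside another operand are dropped and the merged outline is re-measured after clipping — boundary = 111.25 mm; (whole slice rotated 30° about Z — lengths, areas and connectivity unchanged). Overall, the cross-section is a single solid region. Total boundary length (outer) = 111.25 mm.

111.25 mm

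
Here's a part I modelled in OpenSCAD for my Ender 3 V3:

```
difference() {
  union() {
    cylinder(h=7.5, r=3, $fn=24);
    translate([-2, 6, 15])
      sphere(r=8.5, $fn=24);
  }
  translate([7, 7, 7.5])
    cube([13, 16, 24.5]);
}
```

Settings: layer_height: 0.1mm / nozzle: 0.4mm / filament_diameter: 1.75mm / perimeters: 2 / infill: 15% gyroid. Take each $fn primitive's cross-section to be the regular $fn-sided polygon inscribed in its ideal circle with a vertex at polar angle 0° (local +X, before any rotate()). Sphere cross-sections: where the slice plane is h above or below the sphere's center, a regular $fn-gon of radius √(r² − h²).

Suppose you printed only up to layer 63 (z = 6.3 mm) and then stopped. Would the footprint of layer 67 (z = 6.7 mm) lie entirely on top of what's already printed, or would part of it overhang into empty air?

part overhangs

Compare the two slices. At z = 6.3: the r=3 cylinder gives a regular 24-gon of circumradius 3 (constant along its height) (area = (24/2)·3.000²·sin(360°/24) = 27.95 mm²); the sphere at (-2, 6) is not intersected at this z (|z−center|=8.700 > r=8.5); Merging all regions: only the r=3 cylinder is present, so the union is just that shape — area = 27.95 mm²; the cube at (7, 7) is not intersected at this z (z outside [7.5, 32]); After the difference (first − rest): none of the subtracted shapes is present at this height, so that combined region is unchanged — area = 27.95 mm². At z = 6.7: the cylinder: section is a regular 24-gon, circumradius r=3 (area = (24/2)·3.000²·sin(360°/24) = 27.95 mm²); the r=8.5 sphere at (-2, 6) slices to a regular 24-gon of circumradius 1.833 (√(r²−h²) with h=8.3 from center) (area = (24/2)·1.833²·sin(360°/24) = 10.44 mm²); Combining (union): the 2 present regions are separate (no shared area or edge), so areas and boundary lengths simply add and each stays a separate island — area = 38.39 mm²; the cube at (7, 7) is not intersected at this z (z outside [7.5, 32]); Subtracting the remaining from the first: none of the subtracted shapes is present at this height, so that combined region is unchanged — area = 38.39 mm². Checking containment: at z = 6.7 the cross-section extends beyond the z = 6.3 cross-section by about 10.44 mm².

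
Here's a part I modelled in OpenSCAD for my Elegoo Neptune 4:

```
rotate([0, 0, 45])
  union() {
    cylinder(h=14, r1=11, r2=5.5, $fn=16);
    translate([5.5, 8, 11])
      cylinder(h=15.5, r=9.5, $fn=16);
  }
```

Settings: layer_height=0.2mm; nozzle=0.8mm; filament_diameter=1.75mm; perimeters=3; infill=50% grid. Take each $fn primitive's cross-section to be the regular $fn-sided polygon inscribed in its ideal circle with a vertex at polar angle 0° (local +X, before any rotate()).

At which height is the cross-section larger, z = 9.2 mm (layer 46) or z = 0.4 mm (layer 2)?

layer 2 (z = 0.4 mm)

Layer 46 (z = 9.2): the cone: at t=0.657 of its height the radius interpolates to r₁+(r₂−r₁)t = 7.386, giving a regular 16-gon of that circumradius (area = (16/2)·7.386²·sin(360°/16) = 167.00 mm²); the cylinder at (5.5, 8) is absent (z outside [11, 26.5]); Merging all regions: only the cone is present, so the union is just that shape — area = 167.00 mm²; (rotated 45° about Z; rotation is an isometry so areas/perimeters/island counts are preserved). So its area = 167.00 mm². Layer 2 (z = 0.4): the cone: at t=0.029 of its height the radius interpolates to r₁+(r₂−r₁)t = 10.843, giving a regular 16-gon of that circumradius (area = (16/2)·10.843²·sin(360°/16) = 359.93 mm²); the cylinder at (5.5, 8) is not intersected at this z (z outside [11, 26.5]); Taking the union: only the cone is present, so the union is just that shape — area = 359.93 mm²; (whole slice rotated 45° about Z — lengths, areas and connectivity unchanged). So its area = 359.93 mm². Layer 2 is larger (359.93 vs 167.00 mm²).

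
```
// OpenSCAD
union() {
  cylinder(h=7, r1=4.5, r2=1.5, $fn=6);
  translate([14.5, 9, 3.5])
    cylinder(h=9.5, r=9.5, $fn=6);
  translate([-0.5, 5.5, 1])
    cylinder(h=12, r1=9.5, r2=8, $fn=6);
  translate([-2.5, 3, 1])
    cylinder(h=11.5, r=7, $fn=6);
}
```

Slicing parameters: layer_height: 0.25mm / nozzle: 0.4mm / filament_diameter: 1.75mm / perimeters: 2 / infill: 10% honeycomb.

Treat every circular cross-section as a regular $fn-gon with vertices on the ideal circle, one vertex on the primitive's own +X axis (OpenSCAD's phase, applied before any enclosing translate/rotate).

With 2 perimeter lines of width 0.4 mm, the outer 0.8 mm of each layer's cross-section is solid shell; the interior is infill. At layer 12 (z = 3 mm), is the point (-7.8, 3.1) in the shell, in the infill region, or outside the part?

At z = 3 mm: the cone (r1=4.5→r2=1.5) has section circumradius 3.214 here — a regular 6-gon; the cylinder at (14.5, 9) is absent (z outside [3.5, 13]); the cone at (-0.5, 5.5) contributes a regular 6-gon of circumradius 9.250 (interpolated between r1=9.5 and r2=8 at t=0.167); the r=7 cylinder at (-2.5, 3) gives a regular 6-gon of circumradius 7 (constant along its height); Combining (union): the regions partially overlap (shared area 142.80 mm²), so overlapping operands fuse into one piece — 1 connected region. Overall, the cross-section is a single solid region. The nearest boundary edge runs (-9.50, 3.00)→(-8.90, 4.03); distance from the point to it = 1.42 mm. The point is inside the cross-section and 1.42 mm from the nearest boundary — more than the 0.8 mm shell width (2 × 0.4), so it's in the infill interior.

infill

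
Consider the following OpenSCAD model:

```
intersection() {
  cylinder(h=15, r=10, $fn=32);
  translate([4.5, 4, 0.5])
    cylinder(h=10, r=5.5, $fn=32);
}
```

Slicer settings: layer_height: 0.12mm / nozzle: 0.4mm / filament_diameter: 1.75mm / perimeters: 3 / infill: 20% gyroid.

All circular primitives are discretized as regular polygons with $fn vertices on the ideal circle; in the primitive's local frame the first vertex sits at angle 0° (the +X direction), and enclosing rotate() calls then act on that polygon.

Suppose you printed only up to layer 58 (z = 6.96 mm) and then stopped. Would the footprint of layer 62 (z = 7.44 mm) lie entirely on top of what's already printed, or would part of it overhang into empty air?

Compare the two slices. At z = 6.96: the r=10 cylinder contributes a regular 32-gon of circumradius 10 (area = (32/2)·10.000²·sin(360°/32) = 312.14 mm²); the cylinder at (4.5, 4): section is a regular 32-gon, circumradius r=5.5 (area = (32/2)·5.500²·sin(360°/32) = 94.42 mm²); After intersecting: the r=5.5 cylinder at (4.5, 4) partially overlaps the r=10 cylinder; clipping to the common part keeps 83.70 mm² — area = 83.70 mm². At z = 7.44: the cylinder: section is a regular 32-gon, circumradius r=10 (area = (32/2)·10.000²·sin(360°/32) = 312.14 mm²); the r=5.5 cylinder at (4.5, 4) gives a regular 32-gon of circumradius 5.5 (constant along its height) (area = (32/2)·5.500²·sin(360°/32) = 94.42 mm²); Taking the intersection: the r=5.5 cylinder at (4.5, 4) partially overlaps the r=10 cylinder; clipping to the common part keeps 83.70 mm² — area = 83.70 mm². Checking containment: the cross-section at z = 7.44 is a subset of the cross-section at z = 6.96.

entirely on top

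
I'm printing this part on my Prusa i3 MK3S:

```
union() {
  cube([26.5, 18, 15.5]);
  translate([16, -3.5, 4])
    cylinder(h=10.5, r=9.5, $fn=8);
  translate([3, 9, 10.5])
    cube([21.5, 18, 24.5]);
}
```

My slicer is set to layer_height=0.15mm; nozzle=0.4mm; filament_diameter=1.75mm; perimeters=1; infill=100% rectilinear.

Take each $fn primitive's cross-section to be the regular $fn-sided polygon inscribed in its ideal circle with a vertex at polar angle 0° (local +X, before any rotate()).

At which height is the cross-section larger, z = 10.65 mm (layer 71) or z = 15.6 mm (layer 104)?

Layer 71 (z = 10.65): the cube is present — its section is the full 26.5×18 rectangle (area 477.00 mm²); the r=9.5 cylinder at (16, -3.5) contributes a regular 8-gon of circumradius 9.5 (area = (8/2)·9.500²·sin(360°/8) = 255.27 mm²); the cube at (3, 9) is present — its section is the full 21.5×18 rectangle (area 387.00 mm²); Combining (union): the regions partially overlap — summed areas 1119.27 mm² minus the doubly-counted overlap 259.71 mm² gives 859.56 mm² — area = 859.56 mm². So its area = 859.56 mm². Layer 104 (z = 15.6): the cube is not intersected at this z (z outside [0, 15.5]); the cylinder at (16, -3.5) is not intersected at this z (z outside [4, 14.5]); the 21.5×18 cube at (3, 9) contributes its full rectangle (area 387.00 mm²); Taking the union: only the 21.5×18 cube at (3, 9) is present, so the union is just that shape — area = 387.00 mm². So its area = 387.00 mm². Layer 71 is larger (859.56 vs 387.00 mm²).

layer 71 (z = 10.65 mm)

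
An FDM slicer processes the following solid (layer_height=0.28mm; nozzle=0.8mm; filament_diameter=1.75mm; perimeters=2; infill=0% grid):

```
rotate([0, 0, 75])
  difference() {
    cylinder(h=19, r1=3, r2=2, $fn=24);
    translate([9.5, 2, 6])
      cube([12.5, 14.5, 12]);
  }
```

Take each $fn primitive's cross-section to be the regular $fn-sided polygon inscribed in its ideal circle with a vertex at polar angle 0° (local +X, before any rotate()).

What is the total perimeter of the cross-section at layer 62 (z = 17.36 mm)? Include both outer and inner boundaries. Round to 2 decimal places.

13.07 mm

At z = 17.36 mm: the cone: at t=0.914 of its height the radius interpolates to r₁+(r₂−r₁)t = 2.086, giving a regular 24-gon of that circumradius (perimeter = 2·24·2.086·sin(180°/24) = 13.07 mm); the cube at (9.5, 2) (footprint 12.5×14.5) is included at this height (perimeter 54.00 mm); Taking the first minus the rest: starting from the cone, the 12.5×14.5 cube at (9.5, 2) misses the remaining region (no effect) — boundary = 13.07 mm; (whole slice rotated 75° about Z — lengths, areas and connectivity unchanged). Overall, the cross-section is a single solid region. Total boundary length (outer) = 13.07 mm.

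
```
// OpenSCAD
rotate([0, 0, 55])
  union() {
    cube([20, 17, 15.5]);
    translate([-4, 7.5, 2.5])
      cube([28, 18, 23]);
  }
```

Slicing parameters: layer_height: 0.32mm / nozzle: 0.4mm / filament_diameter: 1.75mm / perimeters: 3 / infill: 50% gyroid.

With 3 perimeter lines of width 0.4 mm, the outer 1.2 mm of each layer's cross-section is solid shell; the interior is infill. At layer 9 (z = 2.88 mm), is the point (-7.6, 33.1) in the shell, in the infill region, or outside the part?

At z = 2.88 mm: the cube (footprint 20×17) is included at this height; the cube at (-4, 7.5) (footprint 28×18) is included at this height; Taking the union: the regions partially overlap (shared area 190.00 mm²), so overlapping operands fuse into one piece — 1 connected region; (rotated 55° about Z; rotation is an isometry so areas/perimeters/island counts are preserved). Overall, the cross-section is a single solid region. Undo the 55° rotation: the query point maps to (22.755, 25.211) in the un-rotated model frame. The nearest boundary edge runs (-4.00, 25.50)→(24.00, 25.50); distance from the point to it = 0.29 mm. The point is inside the cross-section, 0.29 mm from the nearest boundary — within the 1.2 mm shell band (3 × 0.4).

shell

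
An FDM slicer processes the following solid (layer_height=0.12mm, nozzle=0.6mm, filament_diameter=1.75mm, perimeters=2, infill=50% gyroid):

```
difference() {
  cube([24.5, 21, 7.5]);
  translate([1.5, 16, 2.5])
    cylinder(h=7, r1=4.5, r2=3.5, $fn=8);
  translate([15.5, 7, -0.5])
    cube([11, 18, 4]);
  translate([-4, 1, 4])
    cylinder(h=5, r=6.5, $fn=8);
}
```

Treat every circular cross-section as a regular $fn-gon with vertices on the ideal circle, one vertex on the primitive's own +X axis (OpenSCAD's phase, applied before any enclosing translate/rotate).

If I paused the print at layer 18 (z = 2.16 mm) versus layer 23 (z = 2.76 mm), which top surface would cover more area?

layer 18 (z = 2.16 mm)

Layer 18 (z = 2.16): the cube (footprint 24.5×21) is included at this height (area 514.50 mm²); the cone at (1.5, 16) does not reach this height (z outside [2.5, 9.5]); the 11×18 cube at (15.5, 7) contributes its full rectangle (area 198.00 mm²); the cylinder at (-4, 1) is not intersected at this z (z outside [4, 9]); After the difference (first − rest): starting from the 24.5×21 cube (514.50 mm²), the 11×18 cube at (15.5, 7) partially overlaps it — only the 126.00 mm² overlap (of its 198.00 mm²) is removed, clipping the outline — area = 388.50 mm². So its area = 388.50 mm². Layer 23 (z = 2.76): the 24.5×21 cube contributes its full rectangle (area 514.50 mm²); the cone at (1.5, 16): at t=0.037 of its height the radius interpolates to r₁+(r₂−r₁)t = 4.463, giving a regular 8-gon of that circumradius (area = (8/2)·4.463²·sin(360°/8) = 56.33 mm²); the cube at (15.5, 7) is present — its section is the full 11×18 rectangle (area 198.00 mm²); the cylinder at (-4, 1) is absent (z outside [4, 9]); After the difference (first − rest): starting from the 24.5×21 cube (514.50 mm²), the cone at (1.5, 16) partially overlaps it — only the 40.62 mm² overlap (of its 56.33 mm²) is removed, clipping the outline; the 11×18 cube at (15.5, 7) partially overlaps it — only the 126.00 mm² overlap (of its 198.00 mm²) is removed, clipping the outline — area = 347.88 mm². So its area = 347.88 mm². Layer 18 is larger (388.50 vs 347.88 mm²).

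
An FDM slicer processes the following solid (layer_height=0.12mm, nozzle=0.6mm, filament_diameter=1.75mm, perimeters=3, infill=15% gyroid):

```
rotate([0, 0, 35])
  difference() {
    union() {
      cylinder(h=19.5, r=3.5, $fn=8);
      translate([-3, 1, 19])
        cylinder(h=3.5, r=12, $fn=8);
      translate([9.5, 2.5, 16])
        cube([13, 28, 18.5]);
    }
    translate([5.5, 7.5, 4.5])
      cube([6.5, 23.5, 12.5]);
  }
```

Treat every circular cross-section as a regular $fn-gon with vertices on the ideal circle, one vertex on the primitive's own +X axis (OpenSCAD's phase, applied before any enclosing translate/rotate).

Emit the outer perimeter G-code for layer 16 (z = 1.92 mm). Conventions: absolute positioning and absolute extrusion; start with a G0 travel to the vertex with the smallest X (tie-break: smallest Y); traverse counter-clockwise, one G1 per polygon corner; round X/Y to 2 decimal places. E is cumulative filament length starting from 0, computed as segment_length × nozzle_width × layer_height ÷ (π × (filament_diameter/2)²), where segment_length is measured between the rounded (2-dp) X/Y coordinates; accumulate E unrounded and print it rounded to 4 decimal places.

At z = 1.92 mm: the cylinder: section is a regular 8-gon, circumradius r=3.5; the cylinder at (-3, 1) is not intersected at this z (z outside [19, 22.5]); the cube at (9.5, 2.5) is absent (z outside [16, 34.5]); Combining (union): only the r=3.5 cylinder is present, so the union is just that shape — 1 connected region; the cube at (5.5, 7.5) is not intersected at this z (z outside [4.5, 17]); After the difference (first − rest): none of the subtracted shapes is present at this height, so the result so far is unchanged — 1 connected region; (rotated 35° about Z; rotation is an isometry so areas/perimeters/island counts are preserved). The outline is a single polygon with 8 vertices. Extrusion per mm of travel: 0.6 × 0.12 / (π × 0.875²) = 0.029934. Accumulating E over each segment gives final E = 0.6422.

G0 X-3.45 Y0.61 Z1.92
G1 X-2.87 Y-2.01 E0.0803
G1 X-0.61 Y-3.45 E0.1605
G1 X2.01 Y-2.87 E0.2409
G1 X3.45 Y-0.61 E0.3211
G1 X2.87 Y2.01 E0.4014
G1 X0.61 Y3.45 E0.4816
G1 X-2.01 Y2.87 E0.5620
G1 X-3.45 Y0.61 E0.6422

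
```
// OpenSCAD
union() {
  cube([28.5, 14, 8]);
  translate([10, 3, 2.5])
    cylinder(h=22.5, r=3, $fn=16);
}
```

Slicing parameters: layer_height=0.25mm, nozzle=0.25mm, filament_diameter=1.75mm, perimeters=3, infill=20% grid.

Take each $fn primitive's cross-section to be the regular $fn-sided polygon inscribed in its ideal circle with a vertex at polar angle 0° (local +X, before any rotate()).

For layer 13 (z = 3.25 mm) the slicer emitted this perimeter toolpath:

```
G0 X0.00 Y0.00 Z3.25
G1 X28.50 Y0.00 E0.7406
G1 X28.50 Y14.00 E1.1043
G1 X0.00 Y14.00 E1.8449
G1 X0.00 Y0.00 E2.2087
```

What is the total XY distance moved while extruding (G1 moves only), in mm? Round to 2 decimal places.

Sum the Euclidean lengths of each G1 segment: total = 85.00 mm.

85.00 mm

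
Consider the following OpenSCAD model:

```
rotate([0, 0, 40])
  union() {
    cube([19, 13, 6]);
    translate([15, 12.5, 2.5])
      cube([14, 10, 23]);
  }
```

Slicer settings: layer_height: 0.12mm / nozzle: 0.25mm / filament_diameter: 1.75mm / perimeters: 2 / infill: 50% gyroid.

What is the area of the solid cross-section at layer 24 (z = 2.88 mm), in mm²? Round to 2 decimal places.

At z = 2.88 mm: the 19×13 cube contributes its full rectangle (area 247.00 mm²); the cube at (15, 12.5) (footprint 14×10) is included at this height (area 140.00 mm²); Merging all regions: the regions partially overlap — summed areas 387.00 mm² minus the doubly-counted overlap 2.00 mm² gives 385.00 mm² — area = 385.00 mm²; (rotated 40° about Z; rotation is an isometry so areas/perimeters/island counts are preserved). Overall, the cross-section is a single solid region. Net area = 385.00 mm².

385.00 mm²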